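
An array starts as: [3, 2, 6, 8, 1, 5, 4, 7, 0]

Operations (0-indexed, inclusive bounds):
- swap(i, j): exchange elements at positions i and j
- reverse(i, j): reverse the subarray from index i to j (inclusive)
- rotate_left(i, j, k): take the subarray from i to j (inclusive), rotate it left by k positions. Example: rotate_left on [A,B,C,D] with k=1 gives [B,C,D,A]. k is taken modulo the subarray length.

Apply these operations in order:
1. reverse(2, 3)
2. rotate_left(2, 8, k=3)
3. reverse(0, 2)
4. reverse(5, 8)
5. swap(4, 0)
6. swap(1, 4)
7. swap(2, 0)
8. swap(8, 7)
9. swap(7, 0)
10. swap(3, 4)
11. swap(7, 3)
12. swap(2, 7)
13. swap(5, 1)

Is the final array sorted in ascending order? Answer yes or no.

Answer: yes

Derivation:
After 1 (reverse(2, 3)): [3, 2, 8, 6, 1, 5, 4, 7, 0]
After 2 (rotate_left(2, 8, k=3)): [3, 2, 5, 4, 7, 0, 8, 6, 1]
After 3 (reverse(0, 2)): [5, 2, 3, 4, 7, 0, 8, 6, 1]
After 4 (reverse(5, 8)): [5, 2, 3, 4, 7, 1, 6, 8, 0]
After 5 (swap(4, 0)): [7, 2, 3, 4, 5, 1, 6, 8, 0]
After 6 (swap(1, 4)): [7, 5, 3, 4, 2, 1, 6, 8, 0]
After 7 (swap(2, 0)): [3, 5, 7, 4, 2, 1, 6, 8, 0]
After 8 (swap(8, 7)): [3, 5, 7, 4, 2, 1, 6, 0, 8]
After 9 (swap(7, 0)): [0, 5, 7, 4, 2, 1, 6, 3, 8]
After 10 (swap(3, 4)): [0, 5, 7, 2, 4, 1, 6, 3, 8]
After 11 (swap(7, 3)): [0, 5, 7, 3, 4, 1, 6, 2, 8]
After 12 (swap(2, 7)): [0, 5, 2, 3, 4, 1, 6, 7, 8]
After 13 (swap(5, 1)): [0, 1, 2, 3, 4, 5, 6, 7, 8]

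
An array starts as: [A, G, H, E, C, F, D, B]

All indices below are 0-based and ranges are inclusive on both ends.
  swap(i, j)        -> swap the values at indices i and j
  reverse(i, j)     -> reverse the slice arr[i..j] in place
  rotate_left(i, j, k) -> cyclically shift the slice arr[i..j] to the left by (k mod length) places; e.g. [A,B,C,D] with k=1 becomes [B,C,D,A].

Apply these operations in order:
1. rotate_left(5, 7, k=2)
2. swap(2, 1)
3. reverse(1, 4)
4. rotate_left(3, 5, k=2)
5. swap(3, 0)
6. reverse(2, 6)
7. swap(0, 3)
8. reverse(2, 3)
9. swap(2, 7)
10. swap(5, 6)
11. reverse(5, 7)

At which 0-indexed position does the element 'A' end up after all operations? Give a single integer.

After 1 (rotate_left(5, 7, k=2)): [A, G, H, E, C, B, F, D]
After 2 (swap(2, 1)): [A, H, G, E, C, B, F, D]
After 3 (reverse(1, 4)): [A, C, E, G, H, B, F, D]
After 4 (rotate_left(3, 5, k=2)): [A, C, E, B, G, H, F, D]
After 5 (swap(3, 0)): [B, C, E, A, G, H, F, D]
After 6 (reverse(2, 6)): [B, C, F, H, G, A, E, D]
After 7 (swap(0, 3)): [H, C, F, B, G, A, E, D]
After 8 (reverse(2, 3)): [H, C, B, F, G, A, E, D]
After 9 (swap(2, 7)): [H, C, D, F, G, A, E, B]
After 10 (swap(5, 6)): [H, C, D, F, G, E, A, B]
After 11 (reverse(5, 7)): [H, C, D, F, G, B, A, E]

Answer: 6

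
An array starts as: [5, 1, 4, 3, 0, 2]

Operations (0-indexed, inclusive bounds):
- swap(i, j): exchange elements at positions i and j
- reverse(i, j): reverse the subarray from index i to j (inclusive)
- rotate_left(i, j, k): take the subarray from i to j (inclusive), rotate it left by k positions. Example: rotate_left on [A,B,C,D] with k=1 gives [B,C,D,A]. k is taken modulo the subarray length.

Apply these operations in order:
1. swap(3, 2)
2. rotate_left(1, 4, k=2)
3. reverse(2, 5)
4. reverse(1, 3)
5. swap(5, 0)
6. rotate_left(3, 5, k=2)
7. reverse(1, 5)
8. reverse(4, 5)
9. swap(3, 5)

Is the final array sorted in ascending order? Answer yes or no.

After 1 (swap(3, 2)): [5, 1, 3, 4, 0, 2]
After 2 (rotate_left(1, 4, k=2)): [5, 4, 0, 1, 3, 2]
After 3 (reverse(2, 5)): [5, 4, 2, 3, 1, 0]
After 4 (reverse(1, 3)): [5, 3, 2, 4, 1, 0]
After 5 (swap(5, 0)): [0, 3, 2, 4, 1, 5]
After 6 (rotate_left(3, 5, k=2)): [0, 3, 2, 5, 4, 1]
After 7 (reverse(1, 5)): [0, 1, 4, 5, 2, 3]
After 8 (reverse(4, 5)): [0, 1, 4, 5, 3, 2]
After 9 (swap(3, 5)): [0, 1, 4, 2, 3, 5]

Answer: no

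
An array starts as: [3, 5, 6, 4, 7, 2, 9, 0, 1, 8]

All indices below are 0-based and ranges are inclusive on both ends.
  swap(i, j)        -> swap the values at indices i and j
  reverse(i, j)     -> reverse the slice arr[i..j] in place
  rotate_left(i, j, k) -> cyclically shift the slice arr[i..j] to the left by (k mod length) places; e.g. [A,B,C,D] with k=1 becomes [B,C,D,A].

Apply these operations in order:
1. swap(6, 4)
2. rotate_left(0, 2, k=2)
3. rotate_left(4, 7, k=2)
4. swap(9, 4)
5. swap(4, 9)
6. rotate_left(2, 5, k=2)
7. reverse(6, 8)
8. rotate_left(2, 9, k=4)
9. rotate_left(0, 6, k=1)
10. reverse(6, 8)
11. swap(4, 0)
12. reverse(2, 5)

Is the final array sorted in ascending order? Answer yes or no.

After 1 (swap(6, 4)): [3, 5, 6, 4, 9, 2, 7, 0, 1, 8]
After 2 (rotate_left(0, 2, k=2)): [6, 3, 5, 4, 9, 2, 7, 0, 1, 8]
After 3 (rotate_left(4, 7, k=2)): [6, 3, 5, 4, 7, 0, 9, 2, 1, 8]
After 4 (swap(9, 4)): [6, 3, 5, 4, 8, 0, 9, 2, 1, 7]
After 5 (swap(4, 9)): [6, 3, 5, 4, 7, 0, 9, 2, 1, 8]
After 6 (rotate_left(2, 5, k=2)): [6, 3, 7, 0, 5, 4, 9, 2, 1, 8]
After 7 (reverse(6, 8)): [6, 3, 7, 0, 5, 4, 1, 2, 9, 8]
After 8 (rotate_left(2, 9, k=4)): [6, 3, 1, 2, 9, 8, 7, 0, 5, 4]
After 9 (rotate_left(0, 6, k=1)): [3, 1, 2, 9, 8, 7, 6, 0, 5, 4]
After 10 (reverse(6, 8)): [3, 1, 2, 9, 8, 7, 5, 0, 6, 4]
After 11 (swap(4, 0)): [8, 1, 2, 9, 3, 7, 5, 0, 6, 4]
After 12 (reverse(2, 5)): [8, 1, 7, 3, 9, 2, 5, 0, 6, 4]

Answer: no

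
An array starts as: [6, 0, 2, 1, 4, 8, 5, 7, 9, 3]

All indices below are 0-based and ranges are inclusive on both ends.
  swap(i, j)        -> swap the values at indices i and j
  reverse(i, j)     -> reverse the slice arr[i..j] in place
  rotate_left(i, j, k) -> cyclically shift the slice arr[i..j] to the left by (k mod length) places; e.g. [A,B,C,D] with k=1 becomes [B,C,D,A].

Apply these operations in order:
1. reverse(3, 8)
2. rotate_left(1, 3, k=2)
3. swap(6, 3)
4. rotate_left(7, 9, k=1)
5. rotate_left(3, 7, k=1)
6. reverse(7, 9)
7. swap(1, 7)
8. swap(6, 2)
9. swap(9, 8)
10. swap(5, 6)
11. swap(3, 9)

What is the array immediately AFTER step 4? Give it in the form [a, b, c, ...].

After 1 (reverse(3, 8)): [6, 0, 2, 9, 7, 5, 8, 4, 1, 3]
After 2 (rotate_left(1, 3, k=2)): [6, 9, 0, 2, 7, 5, 8, 4, 1, 3]
After 3 (swap(6, 3)): [6, 9, 0, 8, 7, 5, 2, 4, 1, 3]
After 4 (rotate_left(7, 9, k=1)): [6, 9, 0, 8, 7, 5, 2, 1, 3, 4]

Answer: [6, 9, 0, 8, 7, 5, 2, 1, 3, 4]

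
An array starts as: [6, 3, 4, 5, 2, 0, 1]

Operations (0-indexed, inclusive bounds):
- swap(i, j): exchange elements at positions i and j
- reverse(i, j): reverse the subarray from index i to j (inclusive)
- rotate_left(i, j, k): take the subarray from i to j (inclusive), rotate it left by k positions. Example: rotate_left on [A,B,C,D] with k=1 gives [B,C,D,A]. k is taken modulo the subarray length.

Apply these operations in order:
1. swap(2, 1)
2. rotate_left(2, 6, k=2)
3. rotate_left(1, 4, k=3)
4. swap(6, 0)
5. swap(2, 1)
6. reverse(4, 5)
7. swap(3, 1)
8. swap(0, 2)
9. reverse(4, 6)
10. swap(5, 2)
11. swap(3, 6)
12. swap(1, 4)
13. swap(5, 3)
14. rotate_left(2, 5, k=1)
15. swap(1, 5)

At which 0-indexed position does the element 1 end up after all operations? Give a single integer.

After 1 (swap(2, 1)): [6, 4, 3, 5, 2, 0, 1]
After 2 (rotate_left(2, 6, k=2)): [6, 4, 2, 0, 1, 3, 5]
After 3 (rotate_left(1, 4, k=3)): [6, 1, 4, 2, 0, 3, 5]
After 4 (swap(6, 0)): [5, 1, 4, 2, 0, 3, 6]
After 5 (swap(2, 1)): [5, 4, 1, 2, 0, 3, 6]
After 6 (reverse(4, 5)): [5, 4, 1, 2, 3, 0, 6]
After 7 (swap(3, 1)): [5, 2, 1, 4, 3, 0, 6]
After 8 (swap(0, 2)): [1, 2, 5, 4, 3, 0, 6]
After 9 (reverse(4, 6)): [1, 2, 5, 4, 6, 0, 3]
After 10 (swap(5, 2)): [1, 2, 0, 4, 6, 5, 3]
After 11 (swap(3, 6)): [1, 2, 0, 3, 6, 5, 4]
After 12 (swap(1, 4)): [1, 6, 0, 3, 2, 5, 4]
After 13 (swap(5, 3)): [1, 6, 0, 5, 2, 3, 4]
After 14 (rotate_left(2, 5, k=1)): [1, 6, 5, 2, 3, 0, 4]
After 15 (swap(1, 5)): [1, 0, 5, 2, 3, 6, 4]

Answer: 0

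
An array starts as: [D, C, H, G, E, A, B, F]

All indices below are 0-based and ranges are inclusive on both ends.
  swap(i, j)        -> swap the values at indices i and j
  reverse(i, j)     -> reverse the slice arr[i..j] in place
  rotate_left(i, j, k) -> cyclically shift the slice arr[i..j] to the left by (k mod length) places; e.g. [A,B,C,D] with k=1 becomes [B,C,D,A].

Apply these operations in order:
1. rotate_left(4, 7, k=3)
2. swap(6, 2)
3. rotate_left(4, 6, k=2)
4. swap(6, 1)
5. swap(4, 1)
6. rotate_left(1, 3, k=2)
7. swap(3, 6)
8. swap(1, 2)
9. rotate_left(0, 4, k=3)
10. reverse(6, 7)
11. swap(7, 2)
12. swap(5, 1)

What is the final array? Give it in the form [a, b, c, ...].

After 1 (rotate_left(4, 7, k=3)): [D, C, H, G, F, E, A, B]
After 2 (swap(6, 2)): [D, C, A, G, F, E, H, B]
After 3 (rotate_left(4, 6, k=2)): [D, C, A, G, H, F, E, B]
After 4 (swap(6, 1)): [D, E, A, G, H, F, C, B]
After 5 (swap(4, 1)): [D, H, A, G, E, F, C, B]
After 6 (rotate_left(1, 3, k=2)): [D, G, H, A, E, F, C, B]
After 7 (swap(3, 6)): [D, G, H, C, E, F, A, B]
After 8 (swap(1, 2)): [D, H, G, C, E, F, A, B]
After 9 (rotate_left(0, 4, k=3)): [C, E, D, H, G, F, A, B]
After 10 (reverse(6, 7)): [C, E, D, H, G, F, B, A]
After 11 (swap(7, 2)): [C, E, A, H, G, F, B, D]
After 12 (swap(5, 1)): [C, F, A, H, G, E, B, D]

Answer: [C, F, A, H, G, E, B, D]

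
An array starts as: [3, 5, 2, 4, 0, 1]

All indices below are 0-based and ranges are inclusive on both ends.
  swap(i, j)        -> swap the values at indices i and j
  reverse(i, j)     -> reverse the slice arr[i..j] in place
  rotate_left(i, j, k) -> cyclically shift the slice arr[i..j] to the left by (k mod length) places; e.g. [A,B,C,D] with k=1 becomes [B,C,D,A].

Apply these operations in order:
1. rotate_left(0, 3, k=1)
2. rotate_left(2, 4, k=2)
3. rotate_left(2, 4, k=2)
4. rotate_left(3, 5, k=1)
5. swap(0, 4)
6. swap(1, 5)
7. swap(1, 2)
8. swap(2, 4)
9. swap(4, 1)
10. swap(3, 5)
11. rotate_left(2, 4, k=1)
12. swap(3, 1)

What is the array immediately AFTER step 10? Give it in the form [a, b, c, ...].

After 1 (rotate_left(0, 3, k=1)): [5, 2, 4, 3, 0, 1]
After 2 (rotate_left(2, 4, k=2)): [5, 2, 0, 4, 3, 1]
After 3 (rotate_left(2, 4, k=2)): [5, 2, 3, 0, 4, 1]
After 4 (rotate_left(3, 5, k=1)): [5, 2, 3, 4, 1, 0]
After 5 (swap(0, 4)): [1, 2, 3, 4, 5, 0]
After 6 (swap(1, 5)): [1, 0, 3, 4, 5, 2]
After 7 (swap(1, 2)): [1, 3, 0, 4, 5, 2]
After 8 (swap(2, 4)): [1, 3, 5, 4, 0, 2]
After 9 (swap(4, 1)): [1, 0, 5, 4, 3, 2]
After 10 (swap(3, 5)): [1, 0, 5, 2, 3, 4]

Answer: [1, 0, 5, 2, 3, 4]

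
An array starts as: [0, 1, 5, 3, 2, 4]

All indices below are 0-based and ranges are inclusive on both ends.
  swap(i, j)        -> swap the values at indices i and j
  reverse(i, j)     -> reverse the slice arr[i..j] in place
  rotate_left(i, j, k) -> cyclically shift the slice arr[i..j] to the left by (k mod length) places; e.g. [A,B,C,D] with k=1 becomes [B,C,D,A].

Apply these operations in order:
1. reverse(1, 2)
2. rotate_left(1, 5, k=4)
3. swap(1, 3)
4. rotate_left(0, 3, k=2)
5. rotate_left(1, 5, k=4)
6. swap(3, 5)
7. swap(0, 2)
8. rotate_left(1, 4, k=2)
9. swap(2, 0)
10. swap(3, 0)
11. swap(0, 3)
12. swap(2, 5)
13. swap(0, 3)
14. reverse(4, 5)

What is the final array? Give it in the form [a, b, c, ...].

Answer: [2, 3, 0, 1, 4, 5]

Derivation:
After 1 (reverse(1, 2)): [0, 5, 1, 3, 2, 4]
After 2 (rotate_left(1, 5, k=4)): [0, 4, 5, 1, 3, 2]
After 3 (swap(1, 3)): [0, 1, 5, 4, 3, 2]
After 4 (rotate_left(0, 3, k=2)): [5, 4, 0, 1, 3, 2]
After 5 (rotate_left(1, 5, k=4)): [5, 2, 4, 0, 1, 3]
After 6 (swap(3, 5)): [5, 2, 4, 3, 1, 0]
After 7 (swap(0, 2)): [4, 2, 5, 3, 1, 0]
After 8 (rotate_left(1, 4, k=2)): [4, 3, 1, 2, 5, 0]
After 9 (swap(2, 0)): [1, 3, 4, 2, 5, 0]
After 10 (swap(3, 0)): [2, 3, 4, 1, 5, 0]
After 11 (swap(0, 3)): [1, 3, 4, 2, 5, 0]
After 12 (swap(2, 5)): [1, 3, 0, 2, 5, 4]
After 13 (swap(0, 3)): [2, 3, 0, 1, 5, 4]
After 14 (reverse(4, 5)): [2, 3, 0, 1, 4, 5]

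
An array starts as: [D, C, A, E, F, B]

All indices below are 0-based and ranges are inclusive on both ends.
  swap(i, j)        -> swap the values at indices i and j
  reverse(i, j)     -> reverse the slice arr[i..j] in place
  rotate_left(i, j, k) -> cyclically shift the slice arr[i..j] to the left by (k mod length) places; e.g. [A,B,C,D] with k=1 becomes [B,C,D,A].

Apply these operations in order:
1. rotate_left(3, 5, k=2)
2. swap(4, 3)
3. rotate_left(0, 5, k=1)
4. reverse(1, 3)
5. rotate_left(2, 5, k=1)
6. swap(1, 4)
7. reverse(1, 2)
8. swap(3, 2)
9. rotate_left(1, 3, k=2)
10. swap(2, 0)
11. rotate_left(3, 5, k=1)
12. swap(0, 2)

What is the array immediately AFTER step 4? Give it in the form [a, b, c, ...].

Answer: [C, B, E, A, F, D]

Derivation:
After 1 (rotate_left(3, 5, k=2)): [D, C, A, B, E, F]
After 2 (swap(4, 3)): [D, C, A, E, B, F]
After 3 (rotate_left(0, 5, k=1)): [C, A, E, B, F, D]
After 4 (reverse(1, 3)): [C, B, E, A, F, D]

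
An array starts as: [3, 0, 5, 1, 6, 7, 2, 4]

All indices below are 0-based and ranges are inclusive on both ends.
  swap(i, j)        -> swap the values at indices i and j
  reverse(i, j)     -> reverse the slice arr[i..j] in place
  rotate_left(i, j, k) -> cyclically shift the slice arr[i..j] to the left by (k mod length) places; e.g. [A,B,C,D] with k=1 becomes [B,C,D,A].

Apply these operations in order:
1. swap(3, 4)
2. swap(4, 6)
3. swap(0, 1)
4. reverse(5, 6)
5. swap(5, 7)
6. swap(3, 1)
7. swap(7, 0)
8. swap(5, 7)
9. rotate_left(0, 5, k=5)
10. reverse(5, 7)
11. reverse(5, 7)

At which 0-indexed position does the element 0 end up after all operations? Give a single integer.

After 1 (swap(3, 4)): [3, 0, 5, 6, 1, 7, 2, 4]
After 2 (swap(4, 6)): [3, 0, 5, 6, 2, 7, 1, 4]
After 3 (swap(0, 1)): [0, 3, 5, 6, 2, 7, 1, 4]
After 4 (reverse(5, 6)): [0, 3, 5, 6, 2, 1, 7, 4]
After 5 (swap(5, 7)): [0, 3, 5, 6, 2, 4, 7, 1]
After 6 (swap(3, 1)): [0, 6, 5, 3, 2, 4, 7, 1]
After 7 (swap(7, 0)): [1, 6, 5, 3, 2, 4, 7, 0]
After 8 (swap(5, 7)): [1, 6, 5, 3, 2, 0, 7, 4]
After 9 (rotate_left(0, 5, k=5)): [0, 1, 6, 5, 3, 2, 7, 4]
After 10 (reverse(5, 7)): [0, 1, 6, 5, 3, 4, 7, 2]
After 11 (reverse(5, 7)): [0, 1, 6, 5, 3, 2, 7, 4]

Answer: 0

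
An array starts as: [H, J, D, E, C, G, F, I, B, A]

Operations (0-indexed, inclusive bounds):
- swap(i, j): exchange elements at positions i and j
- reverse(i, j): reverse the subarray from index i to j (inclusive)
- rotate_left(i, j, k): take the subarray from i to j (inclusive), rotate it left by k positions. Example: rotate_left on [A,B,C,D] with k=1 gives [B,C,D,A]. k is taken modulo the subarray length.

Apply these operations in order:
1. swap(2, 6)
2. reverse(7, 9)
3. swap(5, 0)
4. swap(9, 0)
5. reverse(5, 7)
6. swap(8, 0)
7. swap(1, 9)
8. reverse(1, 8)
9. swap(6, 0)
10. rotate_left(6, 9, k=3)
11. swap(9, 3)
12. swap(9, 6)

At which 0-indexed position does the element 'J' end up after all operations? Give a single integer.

Answer: 9

Derivation:
After 1 (swap(2, 6)): [H, J, F, E, C, G, D, I, B, A]
After 2 (reverse(7, 9)): [H, J, F, E, C, G, D, A, B, I]
After 3 (swap(5, 0)): [G, J, F, E, C, H, D, A, B, I]
After 4 (swap(9, 0)): [I, J, F, E, C, H, D, A, B, G]
After 5 (reverse(5, 7)): [I, J, F, E, C, A, D, H, B, G]
After 6 (swap(8, 0)): [B, J, F, E, C, A, D, H, I, G]
After 7 (swap(1, 9)): [B, G, F, E, C, A, D, H, I, J]
After 8 (reverse(1, 8)): [B, I, H, D, A, C, E, F, G, J]
After 9 (swap(6, 0)): [E, I, H, D, A, C, B, F, G, J]
After 10 (rotate_left(6, 9, k=3)): [E, I, H, D, A, C, J, B, F, G]
After 11 (swap(9, 3)): [E, I, H, G, A, C, J, B, F, D]
After 12 (swap(9, 6)): [E, I, H, G, A, C, D, B, F, J]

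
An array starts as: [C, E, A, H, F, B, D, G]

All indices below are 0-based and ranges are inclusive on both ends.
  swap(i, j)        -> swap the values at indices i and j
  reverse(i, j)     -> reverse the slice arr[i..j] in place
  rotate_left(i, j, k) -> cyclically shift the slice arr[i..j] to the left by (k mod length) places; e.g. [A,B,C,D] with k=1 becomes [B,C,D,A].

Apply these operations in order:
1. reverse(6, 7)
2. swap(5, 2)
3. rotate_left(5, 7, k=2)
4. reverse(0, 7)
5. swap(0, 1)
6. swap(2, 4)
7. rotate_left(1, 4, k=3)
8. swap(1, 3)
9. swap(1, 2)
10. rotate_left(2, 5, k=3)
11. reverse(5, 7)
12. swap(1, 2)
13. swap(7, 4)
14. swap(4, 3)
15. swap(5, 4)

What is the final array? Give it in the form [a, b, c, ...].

Answer: [A, B, G, F, C, H, E, D]

Derivation:
After 1 (reverse(6, 7)): [C, E, A, H, F, B, G, D]
After 2 (swap(5, 2)): [C, E, B, H, F, A, G, D]
After 3 (rotate_left(5, 7, k=2)): [C, E, B, H, F, D, A, G]
After 4 (reverse(0, 7)): [G, A, D, F, H, B, E, C]
After 5 (swap(0, 1)): [A, G, D, F, H, B, E, C]
After 6 (swap(2, 4)): [A, G, H, F, D, B, E, C]
After 7 (rotate_left(1, 4, k=3)): [A, D, G, H, F, B, E, C]
After 8 (swap(1, 3)): [A, H, G, D, F, B, E, C]
After 9 (swap(1, 2)): [A, G, H, D, F, B, E, C]
After 10 (rotate_left(2, 5, k=3)): [A, G, B, H, D, F, E, C]
After 11 (reverse(5, 7)): [A, G, B, H, D, C, E, F]
After 12 (swap(1, 2)): [A, B, G, H, D, C, E, F]
After 13 (swap(7, 4)): [A, B, G, H, F, C, E, D]
After 14 (swap(4, 3)): [A, B, G, F, H, C, E, D]
After 15 (swap(5, 4)): [A, B, G, F, C, H, E, D]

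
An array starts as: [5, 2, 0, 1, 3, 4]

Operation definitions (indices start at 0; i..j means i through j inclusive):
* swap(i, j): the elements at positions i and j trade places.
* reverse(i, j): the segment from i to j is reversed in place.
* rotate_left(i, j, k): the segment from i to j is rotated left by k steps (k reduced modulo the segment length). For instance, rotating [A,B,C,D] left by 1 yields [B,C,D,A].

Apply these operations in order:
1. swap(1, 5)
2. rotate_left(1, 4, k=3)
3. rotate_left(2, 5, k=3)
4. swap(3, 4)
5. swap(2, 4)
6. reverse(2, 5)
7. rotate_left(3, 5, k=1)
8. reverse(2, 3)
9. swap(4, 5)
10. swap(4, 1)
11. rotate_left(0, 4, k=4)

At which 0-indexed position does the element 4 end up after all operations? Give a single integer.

After 1 (swap(1, 5)): [5, 4, 0, 1, 3, 2]
After 2 (rotate_left(1, 4, k=3)): [5, 3, 4, 0, 1, 2]
After 3 (rotate_left(2, 5, k=3)): [5, 3, 2, 4, 0, 1]
After 4 (swap(3, 4)): [5, 3, 2, 0, 4, 1]
After 5 (swap(2, 4)): [5, 3, 4, 0, 2, 1]
After 6 (reverse(2, 5)): [5, 3, 1, 2, 0, 4]
After 7 (rotate_left(3, 5, k=1)): [5, 3, 1, 0, 4, 2]
After 8 (reverse(2, 3)): [5, 3, 0, 1, 4, 2]
After 9 (swap(4, 5)): [5, 3, 0, 1, 2, 4]
After 10 (swap(4, 1)): [5, 2, 0, 1, 3, 4]
After 11 (rotate_left(0, 4, k=4)): [3, 5, 2, 0, 1, 4]

Answer: 5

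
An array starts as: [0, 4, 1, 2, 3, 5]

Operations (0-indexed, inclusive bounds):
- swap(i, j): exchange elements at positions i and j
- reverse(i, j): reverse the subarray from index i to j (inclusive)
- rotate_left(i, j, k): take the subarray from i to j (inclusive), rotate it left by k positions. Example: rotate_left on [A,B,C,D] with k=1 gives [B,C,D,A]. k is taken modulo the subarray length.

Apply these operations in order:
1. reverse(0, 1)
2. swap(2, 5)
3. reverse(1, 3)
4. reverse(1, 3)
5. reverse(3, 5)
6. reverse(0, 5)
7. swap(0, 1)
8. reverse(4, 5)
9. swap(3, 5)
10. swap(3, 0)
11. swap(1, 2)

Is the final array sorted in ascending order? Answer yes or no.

Answer: yes

Derivation:
After 1 (reverse(0, 1)): [4, 0, 1, 2, 3, 5]
After 2 (swap(2, 5)): [4, 0, 5, 2, 3, 1]
After 3 (reverse(1, 3)): [4, 2, 5, 0, 3, 1]
After 4 (reverse(1, 3)): [4, 0, 5, 2, 3, 1]
After 5 (reverse(3, 5)): [4, 0, 5, 1, 3, 2]
After 6 (reverse(0, 5)): [2, 3, 1, 5, 0, 4]
After 7 (swap(0, 1)): [3, 2, 1, 5, 0, 4]
After 8 (reverse(4, 5)): [3, 2, 1, 5, 4, 0]
After 9 (swap(3, 5)): [3, 2, 1, 0, 4, 5]
After 10 (swap(3, 0)): [0, 2, 1, 3, 4, 5]
After 11 (swap(1, 2)): [0, 1, 2, 3, 4, 5]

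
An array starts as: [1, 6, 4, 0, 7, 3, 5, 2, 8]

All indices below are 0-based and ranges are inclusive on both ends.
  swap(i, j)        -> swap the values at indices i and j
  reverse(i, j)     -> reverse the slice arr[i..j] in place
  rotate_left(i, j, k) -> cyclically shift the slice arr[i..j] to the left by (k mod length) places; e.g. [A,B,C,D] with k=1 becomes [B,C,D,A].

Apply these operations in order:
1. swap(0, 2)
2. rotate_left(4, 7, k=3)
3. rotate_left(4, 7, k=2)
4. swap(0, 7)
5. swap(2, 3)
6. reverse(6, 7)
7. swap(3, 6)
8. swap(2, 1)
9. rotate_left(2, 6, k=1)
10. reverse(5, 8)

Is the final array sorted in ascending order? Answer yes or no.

After 1 (swap(0, 2)): [4, 6, 1, 0, 7, 3, 5, 2, 8]
After 2 (rotate_left(4, 7, k=3)): [4, 6, 1, 0, 2, 7, 3, 5, 8]
After 3 (rotate_left(4, 7, k=2)): [4, 6, 1, 0, 3, 5, 2, 7, 8]
After 4 (swap(0, 7)): [7, 6, 1, 0, 3, 5, 2, 4, 8]
After 5 (swap(2, 3)): [7, 6, 0, 1, 3, 5, 2, 4, 8]
After 6 (reverse(6, 7)): [7, 6, 0, 1, 3, 5, 4, 2, 8]
After 7 (swap(3, 6)): [7, 6, 0, 4, 3, 5, 1, 2, 8]
After 8 (swap(2, 1)): [7, 0, 6, 4, 3, 5, 1, 2, 8]
After 9 (rotate_left(2, 6, k=1)): [7, 0, 4, 3, 5, 1, 6, 2, 8]
After 10 (reverse(5, 8)): [7, 0, 4, 3, 5, 8, 2, 6, 1]

Answer: no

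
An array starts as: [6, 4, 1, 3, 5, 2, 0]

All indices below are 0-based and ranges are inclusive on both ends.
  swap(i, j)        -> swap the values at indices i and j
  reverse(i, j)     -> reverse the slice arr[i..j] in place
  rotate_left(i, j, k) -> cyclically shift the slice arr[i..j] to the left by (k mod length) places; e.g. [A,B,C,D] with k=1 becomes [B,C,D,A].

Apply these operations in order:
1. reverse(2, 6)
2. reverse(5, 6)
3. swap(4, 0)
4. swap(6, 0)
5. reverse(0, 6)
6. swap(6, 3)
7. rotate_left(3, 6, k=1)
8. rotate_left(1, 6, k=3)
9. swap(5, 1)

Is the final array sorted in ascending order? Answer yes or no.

Answer: no

Derivation:
After 1 (reverse(2, 6)): [6, 4, 0, 2, 5, 3, 1]
After 2 (reverse(5, 6)): [6, 4, 0, 2, 5, 1, 3]
After 3 (swap(4, 0)): [5, 4, 0, 2, 6, 1, 3]
After 4 (swap(6, 0)): [3, 4, 0, 2, 6, 1, 5]
After 5 (reverse(0, 6)): [5, 1, 6, 2, 0, 4, 3]
After 6 (swap(6, 3)): [5, 1, 6, 3, 0, 4, 2]
After 7 (rotate_left(3, 6, k=1)): [5, 1, 6, 0, 4, 2, 3]
After 8 (rotate_left(1, 6, k=3)): [5, 4, 2, 3, 1, 6, 0]
After 9 (swap(5, 1)): [5, 6, 2, 3, 1, 4, 0]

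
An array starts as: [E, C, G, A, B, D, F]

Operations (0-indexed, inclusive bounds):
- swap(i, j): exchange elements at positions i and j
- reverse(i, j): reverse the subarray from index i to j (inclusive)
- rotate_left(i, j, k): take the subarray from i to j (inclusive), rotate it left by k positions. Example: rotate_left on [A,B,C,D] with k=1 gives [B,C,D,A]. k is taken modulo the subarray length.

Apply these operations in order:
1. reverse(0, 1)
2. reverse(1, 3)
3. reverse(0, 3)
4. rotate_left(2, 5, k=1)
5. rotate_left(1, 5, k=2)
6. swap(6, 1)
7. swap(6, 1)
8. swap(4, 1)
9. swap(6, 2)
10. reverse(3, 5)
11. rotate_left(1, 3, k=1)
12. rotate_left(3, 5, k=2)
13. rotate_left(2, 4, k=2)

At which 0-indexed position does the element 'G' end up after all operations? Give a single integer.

Answer: 2

Derivation:
After 1 (reverse(0, 1)): [C, E, G, A, B, D, F]
After 2 (reverse(1, 3)): [C, A, G, E, B, D, F]
After 3 (reverse(0, 3)): [E, G, A, C, B, D, F]
After 4 (rotate_left(2, 5, k=1)): [E, G, C, B, D, A, F]
After 5 (rotate_left(1, 5, k=2)): [E, B, D, A, G, C, F]
After 6 (swap(6, 1)): [E, F, D, A, G, C, B]
After 7 (swap(6, 1)): [E, B, D, A, G, C, F]
After 8 (swap(4, 1)): [E, G, D, A, B, C, F]
After 9 (swap(6, 2)): [E, G, F, A, B, C, D]
After 10 (reverse(3, 5)): [E, G, F, C, B, A, D]
After 11 (rotate_left(1, 3, k=1)): [E, F, C, G, B, A, D]
After 12 (rotate_left(3, 5, k=2)): [E, F, C, A, G, B, D]
After 13 (rotate_left(2, 4, k=2)): [E, F, G, C, A, B, D]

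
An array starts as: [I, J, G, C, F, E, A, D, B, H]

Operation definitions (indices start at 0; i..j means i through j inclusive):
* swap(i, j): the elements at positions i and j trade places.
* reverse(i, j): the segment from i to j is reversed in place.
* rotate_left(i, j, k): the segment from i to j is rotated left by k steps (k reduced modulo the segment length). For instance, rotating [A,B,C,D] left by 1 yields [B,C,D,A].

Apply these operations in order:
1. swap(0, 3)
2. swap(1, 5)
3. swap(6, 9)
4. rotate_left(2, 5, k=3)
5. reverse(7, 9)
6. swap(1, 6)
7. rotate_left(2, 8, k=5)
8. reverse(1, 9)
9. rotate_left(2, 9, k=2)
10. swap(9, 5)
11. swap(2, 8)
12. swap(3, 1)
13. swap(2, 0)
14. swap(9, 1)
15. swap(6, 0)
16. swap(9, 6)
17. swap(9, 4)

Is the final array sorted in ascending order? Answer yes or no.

Answer: yes

Derivation:
After 1 (swap(0, 3)): [C, J, G, I, F, E, A, D, B, H]
After 2 (swap(1, 5)): [C, E, G, I, F, J, A, D, B, H]
After 3 (swap(6, 9)): [C, E, G, I, F, J, H, D, B, A]
After 4 (rotate_left(2, 5, k=3)): [C, E, J, G, I, F, H, D, B, A]
After 5 (reverse(7, 9)): [C, E, J, G, I, F, H, A, B, D]
After 6 (swap(1, 6)): [C, H, J, G, I, F, E, A, B, D]
After 7 (rotate_left(2, 8, k=5)): [C, H, A, B, J, G, I, F, E, D]
After 8 (reverse(1, 9)): [C, D, E, F, I, G, J, B, A, H]
After 9 (rotate_left(2, 9, k=2)): [C, D, I, G, J, B, A, H, E, F]
After 10 (swap(9, 5)): [C, D, I, G, J, F, A, H, E, B]
After 11 (swap(2, 8)): [C, D, E, G, J, F, A, H, I, B]
After 12 (swap(3, 1)): [C, G, E, D, J, F, A, H, I, B]
After 13 (swap(2, 0)): [E, G, C, D, J, F, A, H, I, B]
After 14 (swap(9, 1)): [E, B, C, D, J, F, A, H, I, G]
After 15 (swap(6, 0)): [A, B, C, D, J, F, E, H, I, G]
After 16 (swap(9, 6)): [A, B, C, D, J, F, G, H, I, E]
After 17 (swap(9, 4)): [A, B, C, D, E, F, G, H, I, J]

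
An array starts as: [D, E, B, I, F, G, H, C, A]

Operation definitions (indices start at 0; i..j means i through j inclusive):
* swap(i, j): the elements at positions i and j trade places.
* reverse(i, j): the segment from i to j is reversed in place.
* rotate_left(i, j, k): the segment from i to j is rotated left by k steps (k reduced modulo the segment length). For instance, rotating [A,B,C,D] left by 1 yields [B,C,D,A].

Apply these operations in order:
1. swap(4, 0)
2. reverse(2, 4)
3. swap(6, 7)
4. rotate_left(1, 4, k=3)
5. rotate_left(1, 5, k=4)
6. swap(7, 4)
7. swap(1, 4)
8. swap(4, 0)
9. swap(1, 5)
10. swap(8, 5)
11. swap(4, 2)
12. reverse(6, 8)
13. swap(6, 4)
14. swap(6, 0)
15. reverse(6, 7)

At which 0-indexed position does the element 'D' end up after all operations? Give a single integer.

After 1 (swap(4, 0)): [F, E, B, I, D, G, H, C, A]
After 2 (reverse(2, 4)): [F, E, D, I, B, G, H, C, A]
After 3 (swap(6, 7)): [F, E, D, I, B, G, C, H, A]
After 4 (rotate_left(1, 4, k=3)): [F, B, E, D, I, G, C, H, A]
After 5 (rotate_left(1, 5, k=4)): [F, G, B, E, D, I, C, H, A]
After 6 (swap(7, 4)): [F, G, B, E, H, I, C, D, A]
After 7 (swap(1, 4)): [F, H, B, E, G, I, C, D, A]
After 8 (swap(4, 0)): [G, H, B, E, F, I, C, D, A]
After 9 (swap(1, 5)): [G, I, B, E, F, H, C, D, A]
After 10 (swap(8, 5)): [G, I, B, E, F, A, C, D, H]
After 11 (swap(4, 2)): [G, I, F, E, B, A, C, D, H]
After 12 (reverse(6, 8)): [G, I, F, E, B, A, H, D, C]
After 13 (swap(6, 4)): [G, I, F, E, H, A, B, D, C]
After 14 (swap(6, 0)): [B, I, F, E, H, A, G, D, C]
After 15 (reverse(6, 7)): [B, I, F, E, H, A, D, G, C]

Answer: 6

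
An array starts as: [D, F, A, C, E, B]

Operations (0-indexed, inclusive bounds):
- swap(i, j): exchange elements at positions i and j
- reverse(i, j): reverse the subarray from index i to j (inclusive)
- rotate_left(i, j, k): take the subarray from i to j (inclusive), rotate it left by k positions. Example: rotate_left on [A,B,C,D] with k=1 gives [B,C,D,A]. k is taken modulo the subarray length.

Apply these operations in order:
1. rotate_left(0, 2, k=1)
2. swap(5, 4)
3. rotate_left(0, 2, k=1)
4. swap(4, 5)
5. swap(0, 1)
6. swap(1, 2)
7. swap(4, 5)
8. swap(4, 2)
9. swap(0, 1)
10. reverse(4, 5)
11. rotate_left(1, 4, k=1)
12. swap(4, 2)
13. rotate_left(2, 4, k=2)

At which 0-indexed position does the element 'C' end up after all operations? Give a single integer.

Answer: 2

Derivation:
After 1 (rotate_left(0, 2, k=1)): [F, A, D, C, E, B]
After 2 (swap(5, 4)): [F, A, D, C, B, E]
After 3 (rotate_left(0, 2, k=1)): [A, D, F, C, B, E]
After 4 (swap(4, 5)): [A, D, F, C, E, B]
After 5 (swap(0, 1)): [D, A, F, C, E, B]
After 6 (swap(1, 2)): [D, F, A, C, E, B]
After 7 (swap(4, 5)): [D, F, A, C, B, E]
After 8 (swap(4, 2)): [D, F, B, C, A, E]
After 9 (swap(0, 1)): [F, D, B, C, A, E]
After 10 (reverse(4, 5)): [F, D, B, C, E, A]
After 11 (rotate_left(1, 4, k=1)): [F, B, C, E, D, A]
After 12 (swap(4, 2)): [F, B, D, E, C, A]
After 13 (rotate_left(2, 4, k=2)): [F, B, C, D, E, A]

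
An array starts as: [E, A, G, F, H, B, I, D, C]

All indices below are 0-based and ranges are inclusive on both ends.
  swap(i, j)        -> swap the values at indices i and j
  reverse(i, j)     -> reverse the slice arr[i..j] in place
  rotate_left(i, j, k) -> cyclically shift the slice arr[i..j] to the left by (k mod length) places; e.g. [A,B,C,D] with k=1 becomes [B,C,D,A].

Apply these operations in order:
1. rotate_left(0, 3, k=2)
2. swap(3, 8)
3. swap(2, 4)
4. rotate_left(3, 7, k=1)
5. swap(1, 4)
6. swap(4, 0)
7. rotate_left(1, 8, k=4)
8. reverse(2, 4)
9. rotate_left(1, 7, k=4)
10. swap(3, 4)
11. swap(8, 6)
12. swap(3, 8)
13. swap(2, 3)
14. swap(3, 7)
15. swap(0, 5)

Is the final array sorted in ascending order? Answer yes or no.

After 1 (rotate_left(0, 3, k=2)): [G, F, E, A, H, B, I, D, C]
After 2 (swap(3, 8)): [G, F, E, C, H, B, I, D, A]
After 3 (swap(2, 4)): [G, F, H, C, E, B, I, D, A]
After 4 (rotate_left(3, 7, k=1)): [G, F, H, E, B, I, D, C, A]
After 5 (swap(1, 4)): [G, B, H, E, F, I, D, C, A]
After 6 (swap(4, 0)): [F, B, H, E, G, I, D, C, A]
After 7 (rotate_left(1, 8, k=4)): [F, I, D, C, A, B, H, E, G]
After 8 (reverse(2, 4)): [F, I, A, C, D, B, H, E, G]
After 9 (rotate_left(1, 7, k=4)): [F, B, H, E, I, A, C, D, G]
After 10 (swap(3, 4)): [F, B, H, I, E, A, C, D, G]
After 11 (swap(8, 6)): [F, B, H, I, E, A, G, D, C]
After 12 (swap(3, 8)): [F, B, H, C, E, A, G, D, I]
After 13 (swap(2, 3)): [F, B, C, H, E, A, G, D, I]
After 14 (swap(3, 7)): [F, B, C, D, E, A, G, H, I]
After 15 (swap(0, 5)): [A, B, C, D, E, F, G, H, I]

Answer: yes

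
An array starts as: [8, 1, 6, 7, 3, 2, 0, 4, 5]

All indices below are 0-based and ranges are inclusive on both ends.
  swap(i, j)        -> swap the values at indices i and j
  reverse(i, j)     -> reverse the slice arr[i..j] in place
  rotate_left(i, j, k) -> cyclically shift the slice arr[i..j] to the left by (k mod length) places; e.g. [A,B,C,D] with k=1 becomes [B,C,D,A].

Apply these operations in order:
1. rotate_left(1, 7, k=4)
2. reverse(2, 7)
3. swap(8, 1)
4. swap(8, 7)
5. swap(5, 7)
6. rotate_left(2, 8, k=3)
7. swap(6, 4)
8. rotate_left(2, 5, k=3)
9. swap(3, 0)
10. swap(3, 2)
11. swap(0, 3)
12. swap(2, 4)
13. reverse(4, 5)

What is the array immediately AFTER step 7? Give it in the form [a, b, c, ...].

After 1 (rotate_left(1, 7, k=4)): [8, 2, 0, 4, 1, 6, 7, 3, 5]
After 2 (reverse(2, 7)): [8, 2, 3, 7, 6, 1, 4, 0, 5]
After 3 (swap(8, 1)): [8, 5, 3, 7, 6, 1, 4, 0, 2]
After 4 (swap(8, 7)): [8, 5, 3, 7, 6, 1, 4, 2, 0]
After 5 (swap(5, 7)): [8, 5, 3, 7, 6, 2, 4, 1, 0]
After 6 (rotate_left(2, 8, k=3)): [8, 5, 2, 4, 1, 0, 3, 7, 6]
After 7 (swap(6, 4)): [8, 5, 2, 4, 3, 0, 1, 7, 6]

Answer: [8, 5, 2, 4, 3, 0, 1, 7, 6]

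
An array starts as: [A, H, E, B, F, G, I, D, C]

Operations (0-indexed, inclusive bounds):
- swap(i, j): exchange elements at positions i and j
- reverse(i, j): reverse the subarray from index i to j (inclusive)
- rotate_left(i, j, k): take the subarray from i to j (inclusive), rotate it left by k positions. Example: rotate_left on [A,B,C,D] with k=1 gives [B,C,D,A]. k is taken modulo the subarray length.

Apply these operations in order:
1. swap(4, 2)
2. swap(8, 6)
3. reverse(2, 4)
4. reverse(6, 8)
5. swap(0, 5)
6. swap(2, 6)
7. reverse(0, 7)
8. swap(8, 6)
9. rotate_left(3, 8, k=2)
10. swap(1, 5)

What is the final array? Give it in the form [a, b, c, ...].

Answer: [D, G, A, I, C, E, H, F, B]

Derivation:
After 1 (swap(4, 2)): [A, H, F, B, E, G, I, D, C]
After 2 (swap(8, 6)): [A, H, F, B, E, G, C, D, I]
After 3 (reverse(2, 4)): [A, H, E, B, F, G, C, D, I]
After 4 (reverse(6, 8)): [A, H, E, B, F, G, I, D, C]
After 5 (swap(0, 5)): [G, H, E, B, F, A, I, D, C]
After 6 (swap(2, 6)): [G, H, I, B, F, A, E, D, C]
After 7 (reverse(0, 7)): [D, E, A, F, B, I, H, G, C]
After 8 (swap(8, 6)): [D, E, A, F, B, I, C, G, H]
After 9 (rotate_left(3, 8, k=2)): [D, E, A, I, C, G, H, F, B]
After 10 (swap(1, 5)): [D, G, A, I, C, E, H, F, B]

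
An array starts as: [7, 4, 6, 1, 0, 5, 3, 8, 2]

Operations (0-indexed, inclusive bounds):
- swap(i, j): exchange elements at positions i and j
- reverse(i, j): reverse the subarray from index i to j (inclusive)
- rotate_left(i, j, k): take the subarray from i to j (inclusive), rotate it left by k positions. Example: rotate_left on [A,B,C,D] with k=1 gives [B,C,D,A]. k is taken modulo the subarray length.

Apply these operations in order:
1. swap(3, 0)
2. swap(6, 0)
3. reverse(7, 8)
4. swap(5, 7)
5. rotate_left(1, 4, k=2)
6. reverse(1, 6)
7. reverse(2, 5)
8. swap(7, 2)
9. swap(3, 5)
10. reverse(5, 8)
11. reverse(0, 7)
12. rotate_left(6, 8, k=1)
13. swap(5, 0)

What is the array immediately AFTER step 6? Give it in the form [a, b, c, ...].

After 1 (swap(3, 0)): [1, 4, 6, 7, 0, 5, 3, 8, 2]
After 2 (swap(6, 0)): [3, 4, 6, 7, 0, 5, 1, 8, 2]
After 3 (reverse(7, 8)): [3, 4, 6, 7, 0, 5, 1, 2, 8]
After 4 (swap(5, 7)): [3, 4, 6, 7, 0, 2, 1, 5, 8]
After 5 (rotate_left(1, 4, k=2)): [3, 7, 0, 4, 6, 2, 1, 5, 8]
After 6 (reverse(1, 6)): [3, 1, 2, 6, 4, 0, 7, 5, 8]

Answer: [3, 1, 2, 6, 4, 0, 7, 5, 8]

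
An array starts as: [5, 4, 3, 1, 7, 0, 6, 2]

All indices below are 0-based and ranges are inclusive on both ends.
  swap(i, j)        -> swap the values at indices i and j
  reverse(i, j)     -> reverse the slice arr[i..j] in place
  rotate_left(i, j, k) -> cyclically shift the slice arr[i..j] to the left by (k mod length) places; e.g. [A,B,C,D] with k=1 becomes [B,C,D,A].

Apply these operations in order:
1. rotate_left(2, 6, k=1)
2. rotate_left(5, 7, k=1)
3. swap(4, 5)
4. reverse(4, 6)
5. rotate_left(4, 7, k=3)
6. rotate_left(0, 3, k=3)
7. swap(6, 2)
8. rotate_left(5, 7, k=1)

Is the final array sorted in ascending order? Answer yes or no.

After 1 (rotate_left(2, 6, k=1)): [5, 4, 1, 7, 0, 6, 3, 2]
After 2 (rotate_left(5, 7, k=1)): [5, 4, 1, 7, 0, 3, 2, 6]
After 3 (swap(4, 5)): [5, 4, 1, 7, 3, 0, 2, 6]
After 4 (reverse(4, 6)): [5, 4, 1, 7, 2, 0, 3, 6]
After 5 (rotate_left(4, 7, k=3)): [5, 4, 1, 7, 6, 2, 0, 3]
After 6 (rotate_left(0, 3, k=3)): [7, 5, 4, 1, 6, 2, 0, 3]
After 7 (swap(6, 2)): [7, 5, 0, 1, 6, 2, 4, 3]
After 8 (rotate_left(5, 7, k=1)): [7, 5, 0, 1, 6, 4, 3, 2]

Answer: no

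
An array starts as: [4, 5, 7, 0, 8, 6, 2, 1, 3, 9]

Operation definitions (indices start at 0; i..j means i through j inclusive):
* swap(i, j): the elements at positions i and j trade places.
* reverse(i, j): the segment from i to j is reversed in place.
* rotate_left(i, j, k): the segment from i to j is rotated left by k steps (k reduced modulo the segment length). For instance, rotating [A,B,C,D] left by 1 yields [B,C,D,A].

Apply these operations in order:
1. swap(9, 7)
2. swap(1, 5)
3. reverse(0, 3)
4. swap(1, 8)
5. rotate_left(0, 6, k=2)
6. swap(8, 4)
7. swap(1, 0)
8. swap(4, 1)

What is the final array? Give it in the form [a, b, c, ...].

Answer: [4, 7, 8, 5, 6, 0, 3, 9, 2, 1]

Derivation:
After 1 (swap(9, 7)): [4, 5, 7, 0, 8, 6, 2, 9, 3, 1]
After 2 (swap(1, 5)): [4, 6, 7, 0, 8, 5, 2, 9, 3, 1]
After 3 (reverse(0, 3)): [0, 7, 6, 4, 8, 5, 2, 9, 3, 1]
After 4 (swap(1, 8)): [0, 3, 6, 4, 8, 5, 2, 9, 7, 1]
After 5 (rotate_left(0, 6, k=2)): [6, 4, 8, 5, 2, 0, 3, 9, 7, 1]
After 6 (swap(8, 4)): [6, 4, 8, 5, 7, 0, 3, 9, 2, 1]
After 7 (swap(1, 0)): [4, 6, 8, 5, 7, 0, 3, 9, 2, 1]
After 8 (swap(4, 1)): [4, 7, 8, 5, 6, 0, 3, 9, 2, 1]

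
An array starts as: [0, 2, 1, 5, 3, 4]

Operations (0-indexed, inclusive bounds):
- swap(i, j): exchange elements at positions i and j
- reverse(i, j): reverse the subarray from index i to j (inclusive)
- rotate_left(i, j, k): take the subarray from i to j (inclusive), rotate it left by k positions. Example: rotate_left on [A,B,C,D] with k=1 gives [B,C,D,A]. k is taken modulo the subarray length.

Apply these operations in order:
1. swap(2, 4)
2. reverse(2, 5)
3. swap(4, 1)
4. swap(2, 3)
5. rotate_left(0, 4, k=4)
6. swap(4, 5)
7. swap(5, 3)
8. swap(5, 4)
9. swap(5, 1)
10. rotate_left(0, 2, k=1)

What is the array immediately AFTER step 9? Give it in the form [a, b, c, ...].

Answer: [2, 3, 5, 4, 1, 0]

Derivation:
After 1 (swap(2, 4)): [0, 2, 3, 5, 1, 4]
After 2 (reverse(2, 5)): [0, 2, 4, 1, 5, 3]
After 3 (swap(4, 1)): [0, 5, 4, 1, 2, 3]
After 4 (swap(2, 3)): [0, 5, 1, 4, 2, 3]
After 5 (rotate_left(0, 4, k=4)): [2, 0, 5, 1, 4, 3]
After 6 (swap(4, 5)): [2, 0, 5, 1, 3, 4]
After 7 (swap(5, 3)): [2, 0, 5, 4, 3, 1]
After 8 (swap(5, 4)): [2, 0, 5, 4, 1, 3]
After 9 (swap(5, 1)): [2, 3, 5, 4, 1, 0]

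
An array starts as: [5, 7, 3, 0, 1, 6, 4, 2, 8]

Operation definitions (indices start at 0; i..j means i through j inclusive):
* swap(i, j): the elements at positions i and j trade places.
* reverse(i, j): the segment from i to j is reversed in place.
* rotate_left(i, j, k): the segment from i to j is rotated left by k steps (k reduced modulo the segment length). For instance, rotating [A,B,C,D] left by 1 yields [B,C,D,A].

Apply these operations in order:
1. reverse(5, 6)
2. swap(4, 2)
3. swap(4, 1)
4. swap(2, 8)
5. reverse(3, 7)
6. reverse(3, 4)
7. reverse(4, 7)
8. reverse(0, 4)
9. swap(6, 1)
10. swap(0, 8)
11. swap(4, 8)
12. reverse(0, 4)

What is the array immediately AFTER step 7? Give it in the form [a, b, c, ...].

Answer: [5, 3, 8, 6, 0, 7, 4, 2, 1]

Derivation:
After 1 (reverse(5, 6)): [5, 7, 3, 0, 1, 4, 6, 2, 8]
After 2 (swap(4, 2)): [5, 7, 1, 0, 3, 4, 6, 2, 8]
After 3 (swap(4, 1)): [5, 3, 1, 0, 7, 4, 6, 2, 8]
After 4 (swap(2, 8)): [5, 3, 8, 0, 7, 4, 6, 2, 1]
After 5 (reverse(3, 7)): [5, 3, 8, 2, 6, 4, 7, 0, 1]
After 6 (reverse(3, 4)): [5, 3, 8, 6, 2, 4, 7, 0, 1]
After 7 (reverse(4, 7)): [5, 3, 8, 6, 0, 7, 4, 2, 1]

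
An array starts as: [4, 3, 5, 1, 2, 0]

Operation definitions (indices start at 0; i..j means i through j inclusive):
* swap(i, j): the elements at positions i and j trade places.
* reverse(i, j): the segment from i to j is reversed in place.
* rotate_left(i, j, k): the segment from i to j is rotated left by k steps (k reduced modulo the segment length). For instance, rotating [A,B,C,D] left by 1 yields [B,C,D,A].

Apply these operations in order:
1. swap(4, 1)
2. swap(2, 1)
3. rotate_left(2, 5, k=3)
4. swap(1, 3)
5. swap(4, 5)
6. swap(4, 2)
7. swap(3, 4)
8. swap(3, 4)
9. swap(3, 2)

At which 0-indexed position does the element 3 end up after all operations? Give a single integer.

Answer: 3

Derivation:
After 1 (swap(4, 1)): [4, 2, 5, 1, 3, 0]
After 2 (swap(2, 1)): [4, 5, 2, 1, 3, 0]
After 3 (rotate_left(2, 5, k=3)): [4, 5, 0, 2, 1, 3]
After 4 (swap(1, 3)): [4, 2, 0, 5, 1, 3]
After 5 (swap(4, 5)): [4, 2, 0, 5, 3, 1]
After 6 (swap(4, 2)): [4, 2, 3, 5, 0, 1]
After 7 (swap(3, 4)): [4, 2, 3, 0, 5, 1]
After 8 (swap(3, 4)): [4, 2, 3, 5, 0, 1]
After 9 (swap(3, 2)): [4, 2, 5, 3, 0, 1]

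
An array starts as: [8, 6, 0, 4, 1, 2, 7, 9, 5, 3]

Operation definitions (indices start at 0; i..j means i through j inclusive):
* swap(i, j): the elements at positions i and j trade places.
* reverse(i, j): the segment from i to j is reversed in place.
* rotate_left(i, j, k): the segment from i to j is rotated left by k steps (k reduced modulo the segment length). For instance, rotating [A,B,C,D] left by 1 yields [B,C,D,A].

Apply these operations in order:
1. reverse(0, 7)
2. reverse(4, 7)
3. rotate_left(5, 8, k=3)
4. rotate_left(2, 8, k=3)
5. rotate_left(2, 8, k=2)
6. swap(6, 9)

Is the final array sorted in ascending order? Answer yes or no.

Answer: no

Derivation:
After 1 (reverse(0, 7)): [9, 7, 2, 1, 4, 0, 6, 8, 5, 3]
After 2 (reverse(4, 7)): [9, 7, 2, 1, 8, 6, 0, 4, 5, 3]
After 3 (rotate_left(5, 8, k=3)): [9, 7, 2, 1, 8, 5, 6, 0, 4, 3]
After 4 (rotate_left(2, 8, k=3)): [9, 7, 5, 6, 0, 4, 2, 1, 8, 3]
After 5 (rotate_left(2, 8, k=2)): [9, 7, 0, 4, 2, 1, 8, 5, 6, 3]
After 6 (swap(6, 9)): [9, 7, 0, 4, 2, 1, 3, 5, 6, 8]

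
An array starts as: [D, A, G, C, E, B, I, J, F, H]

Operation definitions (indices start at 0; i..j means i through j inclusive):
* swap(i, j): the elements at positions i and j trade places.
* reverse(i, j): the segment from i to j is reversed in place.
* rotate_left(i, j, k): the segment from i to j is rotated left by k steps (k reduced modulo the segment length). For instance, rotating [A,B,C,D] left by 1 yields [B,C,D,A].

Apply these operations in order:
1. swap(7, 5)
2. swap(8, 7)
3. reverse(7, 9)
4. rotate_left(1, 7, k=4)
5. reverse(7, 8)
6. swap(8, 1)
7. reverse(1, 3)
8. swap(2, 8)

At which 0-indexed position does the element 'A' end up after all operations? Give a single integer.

Answer: 4

Derivation:
After 1 (swap(7, 5)): [D, A, G, C, E, J, I, B, F, H]
After 2 (swap(8, 7)): [D, A, G, C, E, J, I, F, B, H]
After 3 (reverse(7, 9)): [D, A, G, C, E, J, I, H, B, F]
After 4 (rotate_left(1, 7, k=4)): [D, J, I, H, A, G, C, E, B, F]
After 5 (reverse(7, 8)): [D, J, I, H, A, G, C, B, E, F]
After 6 (swap(8, 1)): [D, E, I, H, A, G, C, B, J, F]
After 7 (reverse(1, 3)): [D, H, I, E, A, G, C, B, J, F]
After 8 (swap(2, 8)): [D, H, J, E, A, G, C, B, I, F]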